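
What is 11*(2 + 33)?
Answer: 385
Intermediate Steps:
11*(2 + 33) = 11*35 = 385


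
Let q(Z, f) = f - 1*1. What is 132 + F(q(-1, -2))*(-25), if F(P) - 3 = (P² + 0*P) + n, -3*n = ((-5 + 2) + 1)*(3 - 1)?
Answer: -604/3 ≈ -201.33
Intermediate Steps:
q(Z, f) = -1 + f (q(Z, f) = f - 1 = -1 + f)
n = 4/3 (n = -((-5 + 2) + 1)*(3 - 1)/3 = -(-3 + 1)*2/3 = -(-2)*2/3 = -⅓*(-4) = 4/3 ≈ 1.3333)
F(P) = 13/3 + P² (F(P) = 3 + ((P² + 0*P) + 4/3) = 3 + ((P² + 0) + 4/3) = 3 + (P² + 4/3) = 3 + (4/3 + P²) = 13/3 + P²)
132 + F(q(-1, -2))*(-25) = 132 + (13/3 + (-1 - 2)²)*(-25) = 132 + (13/3 + (-3)²)*(-25) = 132 + (13/3 + 9)*(-25) = 132 + (40/3)*(-25) = 132 - 1000/3 = -604/3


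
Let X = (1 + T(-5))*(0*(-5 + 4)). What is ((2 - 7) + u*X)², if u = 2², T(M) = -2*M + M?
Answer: 25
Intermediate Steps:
T(M) = -M
X = 0 (X = (1 - 1*(-5))*(0*(-5 + 4)) = (1 + 5)*(0*(-1)) = 6*0 = 0)
u = 4
((2 - 7) + u*X)² = ((2 - 7) + 4*0)² = (-5 + 0)² = (-5)² = 25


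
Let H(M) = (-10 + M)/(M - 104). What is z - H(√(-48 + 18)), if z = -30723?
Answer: -166611364/5423 + 47*I*√30/5423 ≈ -30723.0 + 0.04747*I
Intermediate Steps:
H(M) = (-10 + M)/(-104 + M)
z - H(√(-48 + 18)) = -30723 - (-10 + √(-48 + 18))/(-104 + √(-48 + 18)) = -30723 - (-10 + √(-30))/(-104 + √(-30)) = -30723 - (-10 + I*√30)/(-104 + I*√30)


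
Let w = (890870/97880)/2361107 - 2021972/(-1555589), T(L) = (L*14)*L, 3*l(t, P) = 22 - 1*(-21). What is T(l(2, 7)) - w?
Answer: 132884733606797853187/46222024384158588 ≈ 2874.9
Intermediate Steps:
l(t, P) = 43/3 (l(t, P) = (22 - 1*(-21))/3 = (22 + 21)/3 = (⅓)*43 = 43/3)
T(L) = 14*L² (T(L) = (14*L)*L = 14*L²)
w = 6675564779611485/5135780487128732 (w = (890870*(1/97880))*(1/2361107) - 2021972*(-1/1555589) = (89087/9788)*(1/2361107) + 2021972/1555589 = 89087/23110515316 + 2021972/1555589 = 6675564779611485/5135780487128732 ≈ 1.2998)
T(l(2, 7)) - w = 14*(43/3)² - 1*6675564779611485/5135780487128732 = 14*(1849/9) - 6675564779611485/5135780487128732 = 25886/9 - 6675564779611485/5135780487128732 = 132884733606797853187/46222024384158588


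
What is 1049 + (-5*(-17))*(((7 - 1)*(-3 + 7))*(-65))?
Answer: -131551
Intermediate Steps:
1049 + (-5*(-17))*(((7 - 1)*(-3 + 7))*(-65)) = 1049 + 85*((6*4)*(-65)) = 1049 + 85*(24*(-65)) = 1049 + 85*(-1560) = 1049 - 132600 = -131551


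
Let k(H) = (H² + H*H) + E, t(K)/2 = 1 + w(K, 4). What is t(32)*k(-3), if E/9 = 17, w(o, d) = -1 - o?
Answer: -10944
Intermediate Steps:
E = 153 (E = 9*17 = 153)
t(K) = -2*K (t(K) = 2*(1 + (-1 - K)) = 2*(-K) = -2*K)
k(H) = 153 + 2*H² (k(H) = (H² + H*H) + 153 = (H² + H²) + 153 = 2*H² + 153 = 153 + 2*H²)
t(32)*k(-3) = (-2*32)*(153 + 2*(-3)²) = -64*(153 + 2*9) = -64*(153 + 18) = -64*171 = -10944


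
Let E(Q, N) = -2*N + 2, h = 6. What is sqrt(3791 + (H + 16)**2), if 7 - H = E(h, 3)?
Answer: 2*sqrt(1130) ≈ 67.231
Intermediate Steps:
E(Q, N) = 2 - 2*N
H = 11 (H = 7 - (2 - 2*3) = 7 - (2 - 6) = 7 - 1*(-4) = 7 + 4 = 11)
sqrt(3791 + (H + 16)**2) = sqrt(3791 + (11 + 16)**2) = sqrt(3791 + 27**2) = sqrt(3791 + 729) = sqrt(4520) = 2*sqrt(1130)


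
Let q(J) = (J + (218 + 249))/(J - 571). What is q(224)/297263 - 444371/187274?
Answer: -45837114037165/19317361978514 ≈ -2.3728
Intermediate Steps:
q(J) = (467 + J)/(-571 + J) (q(J) = (J + 467)/(-571 + J) = (467 + J)/(-571 + J))
q(224)/297263 - 444371/187274 = ((467 + 224)/(-571 + 224))/297263 - 444371/187274 = (691/(-347))*(1/297263) - 444371*1/187274 = -1/347*691*(1/297263) - 444371/187274 = -691/347*1/297263 - 444371/187274 = -691/103150261 - 444371/187274 = -45837114037165/19317361978514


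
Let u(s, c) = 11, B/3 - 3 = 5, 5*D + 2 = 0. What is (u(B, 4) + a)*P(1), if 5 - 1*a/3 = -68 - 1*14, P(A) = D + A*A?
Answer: 816/5 ≈ 163.20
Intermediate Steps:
D = -⅖ (D = -⅖ + (⅕)*0 = -⅖ + 0 = -⅖ ≈ -0.40000)
B = 24 (B = 9 + 3*5 = 9 + 15 = 24)
P(A) = -⅖ + A² (P(A) = -⅖ + A*A = -⅖ + A²)
a = 261 (a = 15 - 3*(-68 - 1*14) = 15 - 3*(-68 - 14) = 15 - 3*(-82) = 15 + 246 = 261)
(u(B, 4) + a)*P(1) = (11 + 261)*(-⅖ + 1²) = 272*(-⅖ + 1) = 272*(⅗) = 816/5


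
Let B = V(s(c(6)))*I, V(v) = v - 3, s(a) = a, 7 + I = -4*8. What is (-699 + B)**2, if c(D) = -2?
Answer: 254016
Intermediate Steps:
I = -39 (I = -7 - 4*8 = -7 - 32 = -39)
V(v) = -3 + v
B = 195 (B = (-3 - 2)*(-39) = -5*(-39) = 195)
(-699 + B)**2 = (-699 + 195)**2 = (-504)**2 = 254016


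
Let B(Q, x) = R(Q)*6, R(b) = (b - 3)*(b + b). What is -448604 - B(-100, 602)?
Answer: -572204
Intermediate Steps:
R(b) = 2*b*(-3 + b) (R(b) = (-3 + b)*(2*b) = 2*b*(-3 + b))
B(Q, x) = 12*Q*(-3 + Q) (B(Q, x) = (2*Q*(-3 + Q))*6 = 12*Q*(-3 + Q))
-448604 - B(-100, 602) = -448604 - 12*(-100)*(-3 - 100) = -448604 - 12*(-100)*(-103) = -448604 - 1*123600 = -448604 - 123600 = -572204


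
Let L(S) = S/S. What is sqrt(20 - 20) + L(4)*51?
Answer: 51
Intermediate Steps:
L(S) = 1
sqrt(20 - 20) + L(4)*51 = sqrt(20 - 20) + 1*51 = sqrt(0) + 51 = 0 + 51 = 51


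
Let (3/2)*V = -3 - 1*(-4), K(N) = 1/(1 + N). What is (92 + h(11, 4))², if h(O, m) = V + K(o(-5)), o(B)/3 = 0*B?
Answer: 78961/9 ≈ 8773.4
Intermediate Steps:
o(B) = 0 (o(B) = 3*(0*B) = 3*0 = 0)
V = ⅔ (V = 2*(-3 - 1*(-4))/3 = 2*(-3 + 4)/3 = (⅔)*1 = ⅔ ≈ 0.66667)
h(O, m) = 5/3 (h(O, m) = ⅔ + 1/(1 + 0) = ⅔ + 1/1 = ⅔ + 1 = 5/3)
(92 + h(11, 4))² = (92 + 5/3)² = (281/3)² = 78961/9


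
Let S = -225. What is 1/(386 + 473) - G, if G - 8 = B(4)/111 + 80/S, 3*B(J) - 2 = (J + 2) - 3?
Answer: -1217018/158915 ≈ -7.6583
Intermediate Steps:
B(J) = 1/3 + J/3 (B(J) = 2/3 + ((J + 2) - 3)/3 = 2/3 + ((2 + J) - 3)/3 = 2/3 + (-1 + J)/3 = 2/3 + (-1/3 + J/3) = 1/3 + J/3)
G = 1417/185 (G = 8 + ((1/3 + (1/3)*4)/111 + 80/(-225)) = 8 + ((1/3 + 4/3)*(1/111) + 80*(-1/225)) = 8 + ((5/3)*(1/111) - 16/45) = 8 + (5/333 - 16/45) = 8 - 63/185 = 1417/185 ≈ 7.6595)
1/(386 + 473) - G = 1/(386 + 473) - 1*1417/185 = 1/859 - 1417/185 = -1217018/158915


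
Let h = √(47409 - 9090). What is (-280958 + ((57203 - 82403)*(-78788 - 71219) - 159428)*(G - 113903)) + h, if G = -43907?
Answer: -596524478632278 + √38319 ≈ -5.9652e+14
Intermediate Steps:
h = √38319 ≈ 195.75
(-280958 + ((57203 - 82403)*(-78788 - 71219) - 159428)*(G - 113903)) + h = (-280958 + ((57203 - 82403)*(-78788 - 71219) - 159428)*(-43907 - 113903)) + √38319 = (-280958 + (-25200*(-150007) - 159428)*(-157810)) + √38319 = (-280958 + (3780176400 - 159428)*(-157810)) + √38319 = (-280958 + 3780016972*(-157810)) + √38319 = (-280958 - 596524478351320) + √38319 = -596524478632278 + √38319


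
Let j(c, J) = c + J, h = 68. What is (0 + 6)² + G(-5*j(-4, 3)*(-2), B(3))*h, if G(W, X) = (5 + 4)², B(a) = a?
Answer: 5544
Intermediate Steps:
j(c, J) = J + c
G(W, X) = 81 (G(W, X) = 9² = 81)
(0 + 6)² + G(-5*j(-4, 3)*(-2), B(3))*h = (0 + 6)² + 81*68 = 6² + 5508 = 36 + 5508 = 5544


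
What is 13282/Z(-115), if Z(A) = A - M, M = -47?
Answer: -6641/34 ≈ -195.32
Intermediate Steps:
Z(A) = 47 + A (Z(A) = A - 1*(-47) = A + 47 = 47 + A)
13282/Z(-115) = 13282/(47 - 115) = 13282/(-68) = 13282*(-1/68) = -6641/34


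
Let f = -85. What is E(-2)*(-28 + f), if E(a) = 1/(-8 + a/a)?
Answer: 113/7 ≈ 16.143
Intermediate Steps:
E(a) = -⅐ (E(a) = 1/(-8 + 1) = 1/(-7) = -⅐)
E(-2)*(-28 + f) = -(-28 - 85)/7 = -⅐*(-113) = 113/7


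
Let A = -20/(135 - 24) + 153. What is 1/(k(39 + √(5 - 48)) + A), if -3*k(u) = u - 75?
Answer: 2030745/334765892 + 4107*I*√43/334765892 ≈ 0.0060662 + 8.0448e-5*I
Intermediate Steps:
A = 16963/111 (A = -20/111 + 153 = 16963/111 ≈ 152.82)
k(u) = 25 - u/3 (k(u) = -(u - 75)/3 = -(-75 + u)/3 = 25 - u/3)
1/(k(39 + √(5 - 48)) + A) = 1/((25 - (39 + √(5 - 48))/3) + 16963/111) = 1/((25 - (39 + √(-43))/3) + 16963/111) = 1/((25 - (39 + I*√43)/3) + 16963/111) = 1/((25 + (-13 - I*√43/3)) + 16963/111) = 1/((12 - I*√43/3) + 16963/111) = 1/(18295/111 - I*√43/3)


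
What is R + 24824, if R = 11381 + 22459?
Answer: 58664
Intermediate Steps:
R = 33840
R + 24824 = 33840 + 24824 = 58664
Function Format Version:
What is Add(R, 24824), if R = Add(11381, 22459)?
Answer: 58664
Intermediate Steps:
R = 33840
Add(R, 24824) = Add(33840, 24824) = 58664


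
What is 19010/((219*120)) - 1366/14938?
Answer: 12403645/19628532 ≈ 0.63192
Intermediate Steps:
19010/((219*120)) - 1366/14938 = 19010/26280 - 1366*1/14938 = 19010*(1/26280) - 683/7469 = 1901/2628 - 683/7469 = 12403645/19628532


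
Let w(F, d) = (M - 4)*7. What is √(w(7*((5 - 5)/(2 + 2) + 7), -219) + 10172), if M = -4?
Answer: 6*√281 ≈ 100.58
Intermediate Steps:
w(F, d) = -56 (w(F, d) = (-4 - 4)*7 = -8*7 = -56)
√(w(7*((5 - 5)/(2 + 2) + 7), -219) + 10172) = √(-56 + 10172) = √10116 = 6*√281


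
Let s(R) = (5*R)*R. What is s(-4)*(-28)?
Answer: -2240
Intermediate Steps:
s(R) = 5*R**2
s(-4)*(-28) = (5*(-4)**2)*(-28) = (5*16)*(-28) = 80*(-28) = -2240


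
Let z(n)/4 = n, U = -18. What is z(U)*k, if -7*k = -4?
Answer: -288/7 ≈ -41.143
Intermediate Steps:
k = 4/7 (k = -⅐*(-4) = 4/7 ≈ 0.57143)
z(n) = 4*n
z(U)*k = (4*(-18))*(4/7) = -72*4/7 = -288/7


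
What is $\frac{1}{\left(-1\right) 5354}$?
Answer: $- \frac{1}{5354} \approx -0.00018678$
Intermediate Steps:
$\frac{1}{\left(-1\right) 5354} = \frac{1}{-5354} = - \frac{1}{5354}$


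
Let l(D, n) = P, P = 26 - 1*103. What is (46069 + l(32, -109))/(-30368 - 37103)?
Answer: -45992/67471 ≈ -0.68166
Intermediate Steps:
P = -77 (P = 26 - 103 = -77)
l(D, n) = -77
(46069 + l(32, -109))/(-30368 - 37103) = (46069 - 77)/(-30368 - 37103) = 45992/(-67471) = 45992*(-1/67471) = -45992/67471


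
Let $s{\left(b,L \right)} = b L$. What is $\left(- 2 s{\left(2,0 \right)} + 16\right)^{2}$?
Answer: $256$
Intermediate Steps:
$s{\left(b,L \right)} = L b$
$\left(- 2 s{\left(2,0 \right)} + 16\right)^{2} = \left(- 2 \cdot 0 \cdot 2 + 16\right)^{2} = \left(\left(-2\right) 0 + 16\right)^{2} = \left(0 + 16\right)^{2} = 16^{2} = 256$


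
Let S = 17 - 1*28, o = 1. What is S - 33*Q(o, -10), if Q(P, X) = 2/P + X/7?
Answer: -209/7 ≈ -29.857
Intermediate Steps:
Q(P, X) = 2/P + X/7 (Q(P, X) = 2/P + X*(⅐) = 2/P + X/7)
S = -11 (S = 17 - 28 = -11)
S - 33*Q(o, -10) = -11 - 33*(2/1 + (⅐)*(-10)) = -11 - 33*(2*1 - 10/7) = -11 - 33*(2 - 10/7) = -11 - 33*4/7 = -11 - 132/7 = -209/7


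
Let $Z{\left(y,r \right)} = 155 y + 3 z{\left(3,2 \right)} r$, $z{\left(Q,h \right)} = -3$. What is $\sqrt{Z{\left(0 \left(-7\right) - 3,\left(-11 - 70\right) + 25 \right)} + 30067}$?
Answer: $\sqrt{30106} \approx 173.51$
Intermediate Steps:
$Z{\left(y,r \right)} = - 9 r + 155 y$ ($Z{\left(y,r \right)} = 155 y + 3 \left(-3\right) r = 155 y - 9 r = - 9 r + 155 y$)
$\sqrt{Z{\left(0 \left(-7\right) - 3,\left(-11 - 70\right) + 25 \right)} + 30067} = \sqrt{\left(- 9 \left(\left(-11 - 70\right) + 25\right) + 155 \left(0 \left(-7\right) - 3\right)\right) + 30067} = \sqrt{\left(- 9 \left(-81 + 25\right) + 155 \left(0 - 3\right)\right) + 30067} = \sqrt{\left(\left(-9\right) \left(-56\right) + 155 \left(-3\right)\right) + 30067} = \sqrt{\left(504 - 465\right) + 30067} = \sqrt{39 + 30067} = \sqrt{30106}$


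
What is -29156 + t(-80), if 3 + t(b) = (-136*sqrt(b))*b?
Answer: -29159 + 43520*I*sqrt(5) ≈ -29159.0 + 97314.0*I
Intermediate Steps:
t(b) = -3 - 136*b**(3/2) (t(b) = -3 + (-136*sqrt(b))*b = -3 - 136*b**(3/2))
-29156 + t(-80) = -29156 + (-3 - (-43520)*I*sqrt(5)) = -29156 + (-3 + 43520*I*sqrt(5)) = -29159 + 43520*I*sqrt(5)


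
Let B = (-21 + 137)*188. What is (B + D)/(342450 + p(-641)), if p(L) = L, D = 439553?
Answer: 461361/341809 ≈ 1.3498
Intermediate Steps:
B = 21808 (B = 116*188 = 21808)
(B + D)/(342450 + p(-641)) = (21808 + 439553)/(342450 - 641) = 461361/341809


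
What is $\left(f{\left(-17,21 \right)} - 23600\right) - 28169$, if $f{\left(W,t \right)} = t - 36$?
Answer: $-51784$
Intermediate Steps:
$f{\left(W,t \right)} = -36 + t$
$\left(f{\left(-17,21 \right)} - 23600\right) - 28169 = \left(\left(-36 + 21\right) - 23600\right) - 28169 = \left(-15 - 23600\right) - 28169 = -23615 - 28169 = -51784$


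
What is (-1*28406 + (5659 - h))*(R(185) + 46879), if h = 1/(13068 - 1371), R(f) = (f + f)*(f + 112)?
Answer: -41711788066540/11697 ≈ -3.5660e+9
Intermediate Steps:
R(f) = 2*f*(112 + f) (R(f) = (2*f)*(112 + f) = 2*f*(112 + f))
h = 1/11697 ≈ 8.5492e-5
(-1*28406 + (5659 - h))*(R(185) + 46879) = (-1*28406 + (5659 - 1*1/11697))*(2*185*(112 + 185) + 46879) = (-28406 + (5659 - 1/11697))*(2*185*297 + 46879) = (-28406 + 66193322/11697)*(109890 + 46879) = -266071660/11697*156769 = -41711788066540/11697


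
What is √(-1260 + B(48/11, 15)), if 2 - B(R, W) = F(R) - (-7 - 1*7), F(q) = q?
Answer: 6*I*√4290/11 ≈ 35.726*I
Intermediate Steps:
B(R, W) = -12 - R (B(R, W) = 2 - (R - (-7 - 1*7)) = 2 - (R - (-7 - 7)) = 2 - (R - 1*(-14)) = 2 - (R + 14) = 2 - (14 + R) = 2 + (-14 - R) = -12 - R)
√(-1260 + B(48/11, 15)) = √(-1260 + (-12 - 48/11)) = √(-1260 - 180/11) = √(-14040/11) = 6*I*√4290/11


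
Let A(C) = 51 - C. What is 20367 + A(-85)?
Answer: 20503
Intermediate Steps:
20367 + A(-85) = 20367 + (51 - 1*(-85)) = 20367 + (51 + 85) = 20367 + 136 = 20503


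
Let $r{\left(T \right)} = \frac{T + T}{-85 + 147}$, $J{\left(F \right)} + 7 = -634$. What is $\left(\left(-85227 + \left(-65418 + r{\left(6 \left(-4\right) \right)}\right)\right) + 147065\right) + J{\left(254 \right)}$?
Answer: $- \frac{130875}{31} \approx -4221.8$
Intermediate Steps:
$J{\left(F \right)} = -641$ ($J{\left(F \right)} = -7 - 634 = -641$)
$r{\left(T \right)} = \frac{T}{31}$ ($r{\left(T \right)} = \frac{2 T}{62} = 2 T \frac{1}{62} = \frac{T}{31}$)
$\left(\left(-85227 + \left(-65418 + r{\left(6 \left(-4\right) \right)}\right)\right) + 147065\right) + J{\left(254 \right)} = \left(\left(-85227 - \left(65418 - \frac{6 \left(-4\right)}{31}\right)\right) + 147065\right) - 641 = \left(\left(-85227 + \left(-65418 + \frac{1}{31} \left(-24\right)\right)\right) + 147065\right) - 641 = \left(\left(-85227 - \frac{2027982}{31}\right) + 147065\right) - 641 = \left(- \frac{4670019}{31} + 147065\right) - 641 = - \frac{111004}{31} - 641 = - \frac{130875}{31}$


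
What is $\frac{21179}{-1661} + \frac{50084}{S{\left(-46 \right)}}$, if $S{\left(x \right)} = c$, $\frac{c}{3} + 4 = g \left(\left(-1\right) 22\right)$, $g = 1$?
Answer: $- \frac{42420743}{64779} \approx -654.85$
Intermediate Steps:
$c = -78$ ($c = -12 + 3 \cdot 1 \left(\left(-1\right) 22\right) = -12 + 3 \cdot 1 \left(-22\right) = -12 + 3 \left(-22\right) = -12 - 66 = -78$)
$S{\left(x \right)} = -78$
$\frac{21179}{-1661} + \frac{50084}{S{\left(-46 \right)}} = \frac{21179}{-1661} + \frac{50084}{-78} = 21179 \left(- \frac{1}{1661}\right) + 50084 \left(- \frac{1}{78}\right) = - \frac{21179}{1661} - \frac{25042}{39} = - \frac{42420743}{64779}$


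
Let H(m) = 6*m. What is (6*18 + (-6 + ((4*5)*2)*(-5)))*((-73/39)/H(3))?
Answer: 3577/351 ≈ 10.191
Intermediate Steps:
(6*18 + (-6 + ((4*5)*2)*(-5)))*((-73/39)/H(3)) = (6*18 + (-6 + ((4*5)*2)*(-5)))*((-73/39)/((6*3))) = (108 + (-6 + (20*2)*(-5)))*(-73*1/39/18) = (108 + (-6 + 40*(-5)))*(-73/39*1/18) = (108 + (-6 - 200))*(-73/702) = (108 - 206)*(-73/702) = -98*(-73/702) = 3577/351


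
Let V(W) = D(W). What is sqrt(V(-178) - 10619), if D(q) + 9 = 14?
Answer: I*sqrt(10614) ≈ 103.02*I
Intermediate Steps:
D(q) = 5 (D(q) = -9 + 14 = 5)
V(W) = 5
sqrt(V(-178) - 10619) = sqrt(5 - 10619) = sqrt(-10614) = I*sqrt(10614)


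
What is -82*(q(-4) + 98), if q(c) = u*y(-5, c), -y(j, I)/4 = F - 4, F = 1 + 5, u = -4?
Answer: -10660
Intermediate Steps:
F = 6
y(j, I) = -8 (y(j, I) = -4*(6 - 4) = -4*2 = -8)
q(c) = 32 (q(c) = -4*(-8) = 32)
-82*(q(-4) + 98) = -82*(32 + 98) = -82*130 = -10660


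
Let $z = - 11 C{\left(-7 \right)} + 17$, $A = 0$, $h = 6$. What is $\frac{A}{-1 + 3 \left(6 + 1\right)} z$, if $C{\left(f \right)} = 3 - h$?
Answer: $0$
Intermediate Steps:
$C{\left(f \right)} = -3$ ($C{\left(f \right)} = 3 - 6 = -3$)
$z = 50$ ($z = \left(-11\right) \left(-3\right) + 17 = 33 + 17 = 50$)
$\frac{A}{-1 + 3 \left(6 + 1\right)} z = \frac{0}{-1 + 3 \left(6 + 1\right)} 50 = \frac{0}{-1 + 3 \cdot 7} \cdot 50 = \frac{0}{-1 + 21} \cdot 50 = \frac{0}{20} \cdot 50 = 0 \cdot \frac{1}{20} \cdot 50 = 0 \cdot 50 = 0$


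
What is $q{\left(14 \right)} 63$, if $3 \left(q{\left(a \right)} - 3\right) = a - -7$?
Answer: $630$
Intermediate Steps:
$q{\left(a \right)} = \frac{16}{3} + \frac{a}{3}$ ($q{\left(a \right)} = 3 + \frac{a - -7}{3} = 3 + \frac{a + 7}{3} = 3 + \frac{7 + a}{3} = 3 + \left(\frac{7}{3} + \frac{a}{3}\right) = \frac{16}{3} + \frac{a}{3}$)
$q{\left(14 \right)} 63 = \left(\frac{16}{3} + \frac{1}{3} \cdot 14\right) 63 = \left(\frac{16}{3} + \frac{14}{3}\right) 63 = 10 \cdot 63 = 630$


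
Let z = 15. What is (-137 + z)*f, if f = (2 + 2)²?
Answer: -1952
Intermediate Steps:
f = 16 (f = 4² = 16)
(-137 + z)*f = (-137 + 15)*16 = -122*16 = -1952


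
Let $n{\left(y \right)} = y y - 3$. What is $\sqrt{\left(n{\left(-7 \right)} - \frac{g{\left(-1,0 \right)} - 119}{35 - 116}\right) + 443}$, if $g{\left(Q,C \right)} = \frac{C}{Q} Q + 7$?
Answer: $\frac{\sqrt{39497}}{9} \approx 22.082$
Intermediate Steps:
$n{\left(y \right)} = -3 + y^{2}$ ($n{\left(y \right)} = y^{2} - 3 = -3 + y^{2}$)
$g{\left(Q,C \right)} = 7 + C$ ($g{\left(Q,C \right)} = C + 7 = 7 + C$)
$\sqrt{\left(n{\left(-7 \right)} - \frac{g{\left(-1,0 \right)} - 119}{35 - 116}\right) + 443} = \sqrt{\left(\left(-3 + \left(-7\right)^{2}\right) - \frac{\left(7 + 0\right) - 119}{35 - 116}\right) + 443} = \sqrt{\left(\left(-3 + 49\right) - \frac{7 - 119}{-81}\right) + 443} = \sqrt{\left(46 - \left(-112\right) \left(- \frac{1}{81}\right)\right) + 443} = \sqrt{\left(46 - \frac{112}{81}\right) + 443} = \sqrt{\frac{3614}{81} + 443} = \sqrt{\frac{39497}{81}} = \frac{\sqrt{39497}}{9}$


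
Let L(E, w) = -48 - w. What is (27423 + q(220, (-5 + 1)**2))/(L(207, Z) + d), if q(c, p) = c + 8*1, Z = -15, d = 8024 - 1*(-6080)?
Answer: 27651/14071 ≈ 1.9651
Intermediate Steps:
d = 14104 (d = 8024 + 6080 = 14104)
q(c, p) = 8 + c (q(c, p) = c + 8 = 8 + c)
(27423 + q(220, (-5 + 1)**2))/(L(207, Z) + d) = (27423 + (8 + 220))/((-48 - 1*(-15)) + 14104) = (27423 + 228)/((-48 + 15) + 14104) = 27651/(-33 + 14104) = 27651/14071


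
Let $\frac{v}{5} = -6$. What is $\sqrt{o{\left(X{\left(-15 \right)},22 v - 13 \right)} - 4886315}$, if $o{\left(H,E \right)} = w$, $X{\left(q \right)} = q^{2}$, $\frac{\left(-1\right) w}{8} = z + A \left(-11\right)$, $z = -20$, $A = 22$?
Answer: $9 i \sqrt{60299} \approx 2210.0 i$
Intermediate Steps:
$v = -30$ ($v = 5 \left(-6\right) = -30$)
$w = 2096$ ($w = - 8 \left(-20 + 22 \left(-11\right)\right) = - 8 \left(-20 - 242\right) = \left(-8\right) \left(-262\right) = 2096$)
$o{\left(H,E \right)} = 2096$
$\sqrt{o{\left(X{\left(-15 \right)},22 v - 13 \right)} - 4886315} = \sqrt{2096 - 4886315} = \sqrt{-4884219} = 9 i \sqrt{60299}$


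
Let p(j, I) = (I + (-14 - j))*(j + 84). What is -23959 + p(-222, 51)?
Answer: -59701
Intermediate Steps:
p(j, I) = (84 + j)*(-14 + I - j) (p(j, I) = (-14 + I - j)*(84 + j) = (84 + j)*(-14 + I - j))
-23959 + p(-222, 51) = -23959 + (-1176 - 1*(-222)² - 98*(-222) + 84*51 + 51*(-222)) = -23959 + (-1176 - 1*49284 + 21756 + 4284 - 11322) = -23959 + (-1176 - 49284 + 21756 + 4284 - 11322) = -23959 - 35742 = -59701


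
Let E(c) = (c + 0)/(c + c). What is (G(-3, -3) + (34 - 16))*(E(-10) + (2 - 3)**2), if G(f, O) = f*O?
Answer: 81/2 ≈ 40.500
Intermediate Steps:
G(f, O) = O*f
E(c) = 1/2 (E(c) = c/((2*c)) = c*(1/(2*c)) = 1/2)
(G(-3, -3) + (34 - 16))*(E(-10) + (2 - 3)**2) = (-3*(-3) + (34 - 16))*(1/2 + (2 - 3)**2) = (9 + 18)*(1/2 + (-1)**2) = 27*(1/2 + 1) = 27*(3/2) = 81/2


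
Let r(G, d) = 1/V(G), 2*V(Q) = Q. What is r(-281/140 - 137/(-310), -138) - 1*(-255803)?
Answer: 1737661099/6793 ≈ 2.5580e+5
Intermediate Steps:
V(Q) = Q/2
r(G, d) = 2/G (r(G, d) = 1/(G/2) = 2/G)
r(-281/140 - 137/(-310), -138) - 1*(-255803) = 2/(-281/140 - 137/(-310)) - 1*(-255803) = 2/(-281*1/140 - 137*(-1/310)) + 255803 = 2/(-281/140 + 137/310) + 255803 = 2/(-6793/4340) + 255803 = 2*(-4340/6793) + 255803 = -8680/6793 + 255803 = 1737661099/6793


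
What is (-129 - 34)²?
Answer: 26569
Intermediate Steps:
(-129 - 34)² = (-163)² = 26569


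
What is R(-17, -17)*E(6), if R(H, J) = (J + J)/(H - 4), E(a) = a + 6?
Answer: 136/7 ≈ 19.429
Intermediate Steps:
E(a) = 6 + a
R(H, J) = 2*J/(-4 + H) (R(H, J) = (2*J)/(-4 + H) = 2*J/(-4 + H))
R(-17, -17)*E(6) = (2*(-17)/(-4 - 17))*(6 + 6) = (2*(-17)/(-21))*12 = (2*(-17)*(-1/21))*12 = (34/21)*12 = 136/7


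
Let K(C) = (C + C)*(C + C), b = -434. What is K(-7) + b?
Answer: -238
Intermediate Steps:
K(C) = 4*C² (K(C) = (2*C)*(2*C) = 4*C²)
K(-7) + b = 4*(-7)² - 434 = 4*49 - 434 = 196 - 434 = -238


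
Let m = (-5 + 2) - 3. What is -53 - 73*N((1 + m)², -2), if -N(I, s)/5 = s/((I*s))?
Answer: -192/5 ≈ -38.400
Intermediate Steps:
m = -6 (m = -3 - 3 = -6)
N(I, s) = -5/I (N(I, s) = -5*s/(I*s) = -5*s*1/(I*s) = -5/I)
-53 - 73*N((1 + m)², -2) = -53 - (-365)/((1 - 6)²) = -53 - (-365)/((-5)²) = -53 - (-365)/25 = -53 - 73*(-⅕) = -53 + 73/5 = -192/5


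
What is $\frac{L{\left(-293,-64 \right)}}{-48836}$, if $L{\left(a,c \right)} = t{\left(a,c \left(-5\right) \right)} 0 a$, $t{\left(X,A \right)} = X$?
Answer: $0$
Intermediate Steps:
$L{\left(a,c \right)} = 0$ ($L{\left(a,c \right)} = a 0 a = 0 a = 0$)
$\frac{L{\left(-293,-64 \right)}}{-48836} = \frac{0}{-48836} = 0 \left(- \frac{1}{48836}\right) = 0$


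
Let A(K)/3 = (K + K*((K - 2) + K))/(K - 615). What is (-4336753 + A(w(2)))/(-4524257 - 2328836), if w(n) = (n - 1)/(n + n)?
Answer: 21328151251/33703511374 ≈ 0.63282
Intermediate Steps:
w(n) = (-1 + n)/(2*n) (w(n) = (-1 + n)/((2*n)) = (-1 + n)*(1/(2*n)) = (-1 + n)/(2*n))
A(K) = 3*(K + K*(-2 + 2*K))/(-615 + K) (A(K) = 3*((K + K*((K - 2) + K))/(K - 615)) = 3*((K + K*((-2 + K) + K))/(-615 + K)) = 3*((K + K*(-2 + 2*K))/(-615 + K)) = 3*(K + K*(-2 + 2*K))/(-615 + K))
(-4336753 + A(w(2)))/(-4524257 - 2328836) = (-4336753 + 3*((1/2)*(-1 + 2)/2)*(-1 + 2*((1/2)*(-1 + 2)/2))/(-615 + (1/2)*(-1 + 2)/2))/(-4524257 - 2328836) = (-4336753 + 3*((1/2)*(1/2)*1)*(-1 + 2*((1/2)*(1/2)*1))/(-615 + (1/2)*(1/2)*1))/(-6853093) = (-4336753 + 3*(1/4)*(-1 + 2*(1/4))/(-615 + 1/4))*(-1/6853093) = (-4336753 + 3*(1/4)*(-1 + 1/2)/(-2459/4))*(-1/6853093) = (-4336753 + 3*(1/4)*(-4/2459)*(-1/2))*(-1/6853093) = (-4336753 + 3/4918)*(-1/6853093) = -21328151251/4918*(-1/6853093) = 21328151251/33703511374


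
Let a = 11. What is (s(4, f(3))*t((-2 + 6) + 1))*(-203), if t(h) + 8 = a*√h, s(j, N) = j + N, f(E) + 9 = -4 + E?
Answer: -9744 + 13398*√5 ≈ 20215.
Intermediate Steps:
f(E) = -13 + E (f(E) = -9 + (-4 + E) = -13 + E)
s(j, N) = N + j
t(h) = -8 + 11*√h
(s(4, f(3))*t((-2 + 6) + 1))*(-203) = (((-13 + 3) + 4)*(-8 + 11*√((-2 + 6) + 1)))*(-203) = ((-10 + 4)*(-8 + 11*√(4 + 1)))*(-203) = -6*(-8 + 11*√5)*(-203) = (48 - 66*√5)*(-203) = -9744 + 13398*√5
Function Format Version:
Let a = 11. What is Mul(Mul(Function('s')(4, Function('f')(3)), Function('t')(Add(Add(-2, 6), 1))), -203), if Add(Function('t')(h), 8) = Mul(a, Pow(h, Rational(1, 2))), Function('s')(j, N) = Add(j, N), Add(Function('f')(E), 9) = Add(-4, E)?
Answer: Add(-9744, Mul(13398, Pow(5, Rational(1, 2)))) ≈ 20215.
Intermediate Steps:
Function('f')(E) = Add(-13, E) (Function('f')(E) = Add(-9, Add(-4, E)) = Add(-13, E))
Function('s')(j, N) = Add(N, j)
Function('t')(h) = Add(-8, Mul(11, Pow(h, Rational(1, 2))))
Mul(Mul(Function('s')(4, Function('f')(3)), Function('t')(Add(Add(-2, 6), 1))), -203) = Mul(Mul(Add(Add(-13, 3), 4), Add(-8, Mul(11, Pow(Add(Add(-2, 6), 1), Rational(1, 2))))), -203) = Mul(Mul(Add(-10, 4), Add(-8, Mul(11, Pow(Add(4, 1), Rational(1, 2))))), -203) = Mul(Mul(-6, Add(-8, Mul(11, Pow(5, Rational(1, 2))))), -203) = Mul(Add(48, Mul(-66, Pow(5, Rational(1, 2)))), -203) = Add(-9744, Mul(13398, Pow(5, Rational(1, 2))))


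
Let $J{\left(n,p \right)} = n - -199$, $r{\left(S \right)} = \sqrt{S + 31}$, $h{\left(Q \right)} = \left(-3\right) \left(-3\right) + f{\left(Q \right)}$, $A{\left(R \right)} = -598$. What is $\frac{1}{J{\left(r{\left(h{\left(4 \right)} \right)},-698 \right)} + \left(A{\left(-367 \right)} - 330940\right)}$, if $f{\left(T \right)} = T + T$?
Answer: $- \frac{331339}{109785532873} - \frac{4 \sqrt{3}}{109785532873} \approx -3.0181 \cdot 10^{-6}$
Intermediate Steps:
$f{\left(T \right)} = 2 T$
$h{\left(Q \right)} = 9 + 2 Q$ ($h{\left(Q \right)} = \left(-3\right) \left(-3\right) + 2 Q = 9 + 2 Q$)
$r{\left(S \right)} = \sqrt{31 + S}$
$J{\left(n,p \right)} = 199 + n$ ($J{\left(n,p \right)} = n + 199 = 199 + n$)
$\frac{1}{J{\left(r{\left(h{\left(4 \right)} \right)},-698 \right)} + \left(A{\left(-367 \right)} - 330940\right)} = \frac{1}{\left(199 + \sqrt{31 + \left(9 + 2 \cdot 4\right)}\right) - 331538} = \frac{1}{\left(199 + \sqrt{31 + \left(9 + 8\right)}\right) - 331538} = \frac{1}{\left(199 + \sqrt{31 + 17}\right) - 331538} = \frac{1}{\left(199 + \sqrt{48}\right) - 331538} = \frac{1}{\left(199 + 4 \sqrt{3}\right) - 331538} = \frac{1}{-331339 + 4 \sqrt{3}}$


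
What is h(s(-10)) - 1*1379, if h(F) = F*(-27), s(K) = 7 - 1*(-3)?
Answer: -1649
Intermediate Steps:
s(K) = 10 (s(K) = 7 + 3 = 10)
h(F) = -27*F
h(s(-10)) - 1*1379 = -27*10 - 1*1379 = -270 - 1379 = -1649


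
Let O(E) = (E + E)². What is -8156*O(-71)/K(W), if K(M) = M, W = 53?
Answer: -164457584/53 ≈ -3.1030e+6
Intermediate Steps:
O(E) = 4*E² (O(E) = (2*E)² = 4*E²)
-8156*O(-71)/K(W) = -8156/(53/((4*(-71)²))) = -8156/(53/((4*5041))) = -8156/(53/20164) = -8156/(53*(1/20164)) = -8156/53/20164 = -8156*20164/53 = -164457584/53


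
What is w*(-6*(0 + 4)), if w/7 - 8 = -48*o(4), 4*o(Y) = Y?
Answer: 6720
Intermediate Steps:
o(Y) = Y/4
w = -280 (w = 56 + 7*(-12*4) = 56 + 7*(-48*1) = 56 + 7*(-48) = 56 - 336 = -280)
w*(-6*(0 + 4)) = -(-280)*6*(0 + 4) = -(-280)*6*4 = -(-280)*24 = -280*(-24) = 6720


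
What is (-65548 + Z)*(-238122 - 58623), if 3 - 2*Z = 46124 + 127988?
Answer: 90568057725/2 ≈ 4.5284e+10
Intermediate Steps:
Z = -174109/2 (Z = 3/2 - (46124 + 127988)/2 = 3/2 - ½*174112 = 3/2 - 87056 = -174109/2 ≈ -87055.)
(-65548 + Z)*(-238122 - 58623) = (-65548 - 174109/2)*(-238122 - 58623) = -305205/2*(-296745) = 90568057725/2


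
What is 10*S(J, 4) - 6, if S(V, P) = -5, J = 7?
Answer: -56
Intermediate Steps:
10*S(J, 4) - 6 = 10*(-5) - 6 = -50 - 6 = -56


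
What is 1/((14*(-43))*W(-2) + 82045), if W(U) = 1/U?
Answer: 1/82346 ≈ 1.2144e-5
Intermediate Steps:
1/((14*(-43))*W(-2) + 82045) = 1/((14*(-43))/(-2) + 82045) = 1/(-602*(-½) + 82045) = 1/(301 + 82045) = 1/82346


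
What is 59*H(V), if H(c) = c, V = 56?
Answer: 3304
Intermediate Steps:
59*H(V) = 59*56 = 3304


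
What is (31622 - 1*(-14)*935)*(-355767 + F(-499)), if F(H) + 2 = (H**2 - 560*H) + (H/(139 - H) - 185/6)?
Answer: 2462391902592/319 ≈ 7.7191e+9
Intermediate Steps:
F(H) = -197/6 + H**2 - 560*H + H/(139 - H) (F(H) = -2 + ((H**2 - 560*H) + (H/(139 - H) - 185/6)) = -2 + ((H**2 - 560*H) + (-185/6 + H/(139 - H))) = -2 + (-185/6 + H**2 - 560*H + H/(139 - H)) = -197/6 + H**2 - 560*H + H/(139 - H))
(31622 - 1*(-14)*935)*(-355767 + F(-499)) = (31622 - 1*(-14)*935)*(-355767 + (27383 - 4194*(-499)**2 + 6*(-499)**3 + 466837*(-499))/(6*(-139 - 499))) = (31622 + 14*935)*(-355767 + (1/6)*(27383 - 4194*249001 + 6*(-124251499) - 232951663)/(-638)) = (31622 + 13090)*(-355767 + (1/6)*(-1/638)*(27383 - 1044310194 - 745508994 - 232951663)) = 44712*(-355767 + (1/6)*(-1/638)*(-2022743468)) = 44712*(-355767 + 505685867/957) = 44712*(165216848/957) = 2462391902592/319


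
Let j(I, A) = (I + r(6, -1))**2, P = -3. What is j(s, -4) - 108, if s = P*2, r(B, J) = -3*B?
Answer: 468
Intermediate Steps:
s = -6 (s = -3*2 = -6)
j(I, A) = (-18 + I)**2 (j(I, A) = (I - 3*6)**2 = (I - 18)**2 = (-18 + I)**2)
j(s, -4) - 108 = (-18 - 6)**2 - 108 = (-24)**2 - 108 = 576 - 108 = 468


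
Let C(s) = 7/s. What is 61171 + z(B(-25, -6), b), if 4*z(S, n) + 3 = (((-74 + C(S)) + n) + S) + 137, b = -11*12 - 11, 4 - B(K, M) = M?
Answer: 2446117/40 ≈ 61153.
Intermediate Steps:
B(K, M) = 4 - M
b = -143 (b = -132 - 11 = -143)
z(S, n) = 15 + S/4 + n/4 + 7/(4*S) (z(S, n) = -¾ + ((((-74 + 7/S) + n) + S) + 137)/4 = -¾ + (((-74 + n + 7/S) + S) + 137)/4 = -¾ + ((-74 + S + n + 7/S) + 137)/4 = -¾ + (63 + S + n + 7/S)/4 = -¾ + (63/4 + S/4 + n/4 + 7/(4*S)) = 15 + S/4 + n/4 + 7/(4*S))
61171 + z(B(-25, -6), b) = 61171 + (7 + (4 - 1*(-6))*(60 + (4 - 1*(-6)) - 143))/(4*(4 - 1*(-6))) = 61171 + (7 + (4 + 6)*(60 + (4 + 6) - 143))/(4*(4 + 6)) = 61171 + (¼)*(7 + 10*(60 + 10 - 143))/10 = 61171 + (¼)*(⅒)*(7 + 10*(-73)) = 61171 + (¼)*(⅒)*(7 - 730) = 61171 + (¼)*(⅒)*(-723) = 61171 - 723/40 = 2446117/40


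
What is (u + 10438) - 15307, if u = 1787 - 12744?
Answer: -15826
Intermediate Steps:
u = -10957
(u + 10438) - 15307 = (-10957 + 10438) - 15307 = -519 - 15307 = -15826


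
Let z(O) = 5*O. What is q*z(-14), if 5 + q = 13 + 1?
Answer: -630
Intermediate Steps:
q = 9 (q = -5 + (13 + 1) = -5 + 14 = 9)
q*z(-14) = 9*(5*(-14)) = 9*(-70) = -630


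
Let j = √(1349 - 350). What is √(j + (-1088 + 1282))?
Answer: √(194 + 3*√111) ≈ 15.020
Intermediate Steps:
j = 3*√111 (j = √999 = 3*√111 ≈ 31.607)
√(j + (-1088 + 1282)) = √(3*√111 + (-1088 + 1282)) = √(3*√111 + 194) = √(194 + 3*√111)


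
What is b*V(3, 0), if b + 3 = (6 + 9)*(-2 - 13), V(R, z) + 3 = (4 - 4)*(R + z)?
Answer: 684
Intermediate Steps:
V(R, z) = -3 (V(R, z) = -3 + (4 - 4)*(R + z) = -3 + 0*(R + z) = -3 + 0 = -3)
b = -228 (b = -3 + (6 + 9)*(-2 - 13) = -3 + 15*(-15) = -3 - 225 = -228)
b*V(3, 0) = -228*(-3) = 684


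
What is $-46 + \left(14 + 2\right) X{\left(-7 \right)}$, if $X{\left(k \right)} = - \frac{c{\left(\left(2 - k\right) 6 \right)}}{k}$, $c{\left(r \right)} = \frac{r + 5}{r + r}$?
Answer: $- \frac{8458}{189} \approx -44.751$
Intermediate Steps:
$c{\left(r \right)} = \frac{5 + r}{2 r}$
$X{\left(k \right)} = - \frac{17 - 6 k}{2 k \left(12 - 6 k\right)}$ ($X{\left(k \right)} = - \frac{\frac{1}{2} \frac{1}{\left(2 - k\right) 6} \left(5 + \left(2 - k\right) 6\right)}{k} = - \frac{\frac{1}{2} \frac{1}{12 - 6 k} \left(5 - \left(-12 + 6 k\right)\right)}{k} = - \frac{\frac{1}{2} \frac{1}{12 - 6 k} \left(17 - 6 k\right)}{k} = - \frac{17 - 6 k}{2 k \left(12 - 6 k\right)}$)
$-46 + \left(14 + 2\right) X{\left(-7 \right)} = -46 + \left(14 + 2\right) \frac{17 - -42}{12 \left(-7\right) \left(-2 - 7\right)} = -46 + 16 \cdot \frac{1}{12} \left(- \frac{1}{7}\right) \frac{1}{-9} \left(17 + 42\right) = -46 + 16 \cdot \frac{1}{12} \left(- \frac{1}{7}\right) \left(- \frac{1}{9}\right) 59 = -46 + 16 \cdot \frac{59}{756} = -46 + \frac{236}{189} = - \frac{8458}{189}$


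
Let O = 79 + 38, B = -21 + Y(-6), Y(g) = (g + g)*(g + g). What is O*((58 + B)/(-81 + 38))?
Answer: -21177/43 ≈ -492.49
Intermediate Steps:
Y(g) = 4*g**2 (Y(g) = (2*g)*(2*g) = 4*g**2)
B = 123 (B = -21 + 4*(-6)**2 = -21 + 4*36 = -21 + 144 = 123)
O = 117
O*((58 + B)/(-81 + 38)) = 117*((58 + 123)/(-81 + 38)) = 117*(181/(-43)) = 117*(181*(-1/43)) = 117*(-181/43) = -21177/43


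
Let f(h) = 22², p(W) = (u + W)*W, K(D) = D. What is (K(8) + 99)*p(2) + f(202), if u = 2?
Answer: 1340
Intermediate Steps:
p(W) = W*(2 + W) (p(W) = (2 + W)*W = W*(2 + W))
f(h) = 484
(K(8) + 99)*p(2) + f(202) = (8 + 99)*(2*(2 + 2)) + 484 = 107*(2*4) + 484 = 107*8 + 484 = 856 + 484 = 1340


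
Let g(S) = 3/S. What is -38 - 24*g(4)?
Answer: -56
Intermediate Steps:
-38 - 24*g(4) = -38 - 72/4 = -38 - 24*¾ = -38 - 18 = -56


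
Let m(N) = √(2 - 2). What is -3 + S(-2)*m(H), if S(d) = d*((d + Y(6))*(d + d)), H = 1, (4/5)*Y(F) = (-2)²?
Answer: -3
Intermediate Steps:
Y(F) = 5 (Y(F) = (5/4)*(-2)² = (5/4)*4 = 5)
m(N) = 0 (m(N) = √0 = 0)
S(d) = 2*d²*(5 + d) (S(d) = d*((d + 5)*(d + d)) = d*((5 + d)*(2*d)) = d*(2*d*(5 + d)) = 2*d²*(5 + d))
-3 + S(-2)*m(H) = -3 + (2*(-2)²*(5 - 2))*0 = -3 + (2*4*3)*0 = -3 + 24*0 = -3 + 0 = -3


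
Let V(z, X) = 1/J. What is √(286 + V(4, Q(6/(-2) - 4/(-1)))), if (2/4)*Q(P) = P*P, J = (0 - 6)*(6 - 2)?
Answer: √41178/12 ≈ 16.910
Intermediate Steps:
J = -24 (J = -6*4 = -24)
Q(P) = 2*P² (Q(P) = 2*(P*P) = 2*P²)
V(z, X) = -1/24 (V(z, X) = 1/(-24) = -1/24)
√(286 + V(4, Q(6/(-2) - 4/(-1)))) = √(286 - 1/24) = √(6863/24) = √41178/12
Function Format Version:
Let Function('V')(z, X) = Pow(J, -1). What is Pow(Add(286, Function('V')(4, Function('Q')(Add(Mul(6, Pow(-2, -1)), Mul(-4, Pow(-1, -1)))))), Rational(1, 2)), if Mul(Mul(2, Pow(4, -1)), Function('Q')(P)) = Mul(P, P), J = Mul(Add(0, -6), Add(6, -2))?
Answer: Mul(Rational(1, 12), Pow(41178, Rational(1, 2))) ≈ 16.910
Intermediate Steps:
J = -24 (J = Mul(-6, 4) = -24)
Function('Q')(P) = Mul(2, Pow(P, 2)) (Function('Q')(P) = Mul(2, Mul(P, P)) = Mul(2, Pow(P, 2)))
Function('V')(z, X) = Rational(-1, 24) (Function('V')(z, X) = Pow(-24, -1) = Rational(-1, 24))
Pow(Add(286, Function('V')(4, Function('Q')(Add(Mul(6, Pow(-2, -1)), Mul(-4, Pow(-1, -1)))))), Rational(1, 2)) = Pow(Add(286, Rational(-1, 24)), Rational(1, 2)) = Pow(Rational(6863, 24), Rational(1, 2)) = Mul(Rational(1, 12), Pow(41178, Rational(1, 2)))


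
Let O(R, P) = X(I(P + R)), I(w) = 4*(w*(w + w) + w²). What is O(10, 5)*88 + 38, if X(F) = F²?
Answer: 641520038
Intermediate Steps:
I(w) = 12*w² (I(w) = 4*(w*(2*w) + w²) = 4*(2*w² + w²) = 4*(3*w²) = 12*w²)
O(R, P) = 144*(P + R)⁴ (O(R, P) = (12*(P + R)²)² = 144*(P + R)⁴)
O(10, 5)*88 + 38 = (144*(5 + 10)⁴)*88 + 38 = (144*15⁴)*88 + 38 = (144*50625)*88 + 38 = 7290000*88 + 38 = 641520000 + 38 = 641520038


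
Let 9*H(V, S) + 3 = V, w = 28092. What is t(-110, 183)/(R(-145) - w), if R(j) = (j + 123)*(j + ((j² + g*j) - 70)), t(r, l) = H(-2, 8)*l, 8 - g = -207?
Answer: -305/599814 ≈ -0.00050849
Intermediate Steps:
g = 215 (g = 8 - 1*(-207) = 8 + 207 = 215)
H(V, S) = -⅓ + V/9
t(r, l) = -5*l/9 (t(r, l) = (-⅓ + (⅑)*(-2))*l = (-⅓ - 2/9)*l = -5*l/9)
R(j) = (123 + j)*(-70 + j² + 216*j) (R(j) = (j + 123)*(j + ((j² + 215*j) - 70)) = (123 + j)*(j + (-70 + j² + 215*j)) = (123 + j)*(-70 + j² + 216*j))
t(-110, 183)/(R(-145) - w) = (-5/9*183)/((-8610 + (-145)³ + 339*(-145)² + 26498*(-145)) - 1*28092) = -305/(3*((-8610 - 3048625 + 339*21025 - 3842210) - 28092)) = -305/(3*((-8610 - 3048625 + 7127475 - 3842210) - 28092)) = -305/(3*(228030 - 28092)) = -305/3/199938 = -305/3*1/199938 = -305/599814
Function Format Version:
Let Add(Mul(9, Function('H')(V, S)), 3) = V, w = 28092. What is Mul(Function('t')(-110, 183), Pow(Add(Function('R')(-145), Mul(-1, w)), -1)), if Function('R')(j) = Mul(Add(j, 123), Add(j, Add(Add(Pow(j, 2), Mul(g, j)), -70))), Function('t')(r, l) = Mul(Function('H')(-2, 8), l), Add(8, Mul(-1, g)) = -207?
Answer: Rational(-305, 599814) ≈ -0.00050849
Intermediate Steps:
g = 215 (g = Add(8, Mul(-1, -207)) = Add(8, 207) = 215)
Function('H')(V, S) = Add(Rational(-1, 3), Mul(Rational(1, 9), V))
Function('t')(r, l) = Mul(Rational(-5, 9), l) (Function('t')(r, l) = Mul(Add(Rational(-1, 3), Mul(Rational(1, 9), -2)), l) = Mul(Add(Rational(-1, 3), Rational(-2, 9)), l) = Mul(Rational(-5, 9), l))
Function('R')(j) = Mul(Add(123, j), Add(-70, Pow(j, 2), Mul(216, j))) (Function('R')(j) = Mul(Add(j, 123), Add(j, Add(Add(Pow(j, 2), Mul(215, j)), -70))) = Mul(Add(123, j), Add(j, Add(-70, Pow(j, 2), Mul(215, j)))) = Mul(Add(123, j), Add(-70, Pow(j, 2), Mul(216, j))))
Mul(Function('t')(-110, 183), Pow(Add(Function('R')(-145), Mul(-1, w)), -1)) = Mul(Mul(Rational(-5, 9), 183), Pow(Add(Add(-8610, Pow(-145, 3), Mul(339, Pow(-145, 2)), Mul(26498, -145)), Mul(-1, 28092)), -1)) = Mul(Rational(-305, 3), Pow(Add(Add(-8610, -3048625, Mul(339, 21025), -3842210), -28092), -1)) = Mul(Rational(-305, 3), Pow(Add(Add(-8610, -3048625, 7127475, -3842210), -28092), -1)) = Mul(Rational(-305, 3), Pow(Add(228030, -28092), -1)) = Mul(Rational(-305, 3), Pow(199938, -1)) = Mul(Rational(-305, 3), Rational(1, 199938)) = Rational(-305, 599814)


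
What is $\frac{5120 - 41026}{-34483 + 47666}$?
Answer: $- \frac{35906}{13183} \approx -2.7237$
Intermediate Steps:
$\frac{5120 - 41026}{-34483 + 47666} = \frac{5120 - 41026}{13183} = \left(-35906\right) \frac{1}{13183} = - \frac{35906}{13183}$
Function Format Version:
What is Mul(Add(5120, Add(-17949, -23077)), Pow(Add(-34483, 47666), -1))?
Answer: Rational(-35906, 13183) ≈ -2.7237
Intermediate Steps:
Mul(Add(5120, Add(-17949, -23077)), Pow(Add(-34483, 47666), -1)) = Mul(Add(5120, -41026), Pow(13183, -1)) = Mul(-35906, Rational(1, 13183)) = Rational(-35906, 13183)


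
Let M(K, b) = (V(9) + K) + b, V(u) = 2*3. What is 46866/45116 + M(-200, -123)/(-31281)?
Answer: 740158559/705636798 ≈ 1.0489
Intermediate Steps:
V(u) = 6
M(K, b) = 6 + K + b (M(K, b) = (6 + K) + b = 6 + K + b)
46866/45116 + M(-200, -123)/(-31281) = 46866/45116 + (6 - 200 - 123)/(-31281) = 46866*(1/45116) - 317*(-1/31281) = 23433/22558 + 317/31281 = 740158559/705636798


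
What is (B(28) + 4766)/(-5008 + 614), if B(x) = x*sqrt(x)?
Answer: -2383/2197 - 28*sqrt(7)/2197 ≈ -1.1184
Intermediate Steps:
B(x) = x**(3/2)
(B(28) + 4766)/(-5008 + 614) = (28**(3/2) + 4766)/(-5008 + 614) = (56*sqrt(7) + 4766)/(-4394) = (4766 + 56*sqrt(7))*(-1/4394) = -2383/2197 - 28*sqrt(7)/2197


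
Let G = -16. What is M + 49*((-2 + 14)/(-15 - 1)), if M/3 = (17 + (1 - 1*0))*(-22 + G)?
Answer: -8355/4 ≈ -2088.8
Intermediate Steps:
M = -2052 (M = 3*((17 + (1 - 1*0))*(-22 - 16)) = 3*((17 + (1 + 0))*(-38)) = 3*((17 + 1)*(-38)) = 3*(18*(-38)) = 3*(-684) = -2052)
M + 49*((-2 + 14)/(-15 - 1)) = -2052 + 49*((-2 + 14)/(-15 - 1)) = -2052 + 49*(12/(-16)) = -2052 + 49*(12*(-1/16)) = -2052 + 49*(-¾) = -2052 - 147/4 = -8355/4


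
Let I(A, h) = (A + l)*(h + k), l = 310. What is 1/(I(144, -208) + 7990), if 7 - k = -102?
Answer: -1/36956 ≈ -2.7059e-5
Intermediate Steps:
k = 109 (k = 7 - 1*(-102) = 7 + 102 = 109)
I(A, h) = (109 + h)*(310 + A) (I(A, h) = (A + 310)*(h + 109) = (310 + A)*(109 + h) = (109 + h)*(310 + A))
1/(I(144, -208) + 7990) = 1/((33790 + 109*144 + 310*(-208) + 144*(-208)) + 7990) = 1/((33790 + 15696 - 64480 - 29952) + 7990) = 1/(-44946 + 7990) = 1/(-36956) = -1/36956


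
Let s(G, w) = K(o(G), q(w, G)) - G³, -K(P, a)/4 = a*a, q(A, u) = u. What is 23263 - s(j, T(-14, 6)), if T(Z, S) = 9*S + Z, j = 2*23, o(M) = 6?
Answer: 129063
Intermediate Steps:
K(P, a) = -4*a² (K(P, a) = -4*a*a = -4*a²)
j = 46
T(Z, S) = Z + 9*S
s(G, w) = -G³ - 4*G² (s(G, w) = -4*G² - G³ = -G³ - 4*G²)
23263 - s(j, T(-14, 6)) = 23263 - 46²*(-4 - 1*46) = 23263 - 2116*(-4 - 46) = 23263 - 2116*(-50) = 23263 - 1*(-105800) = 23263 + 105800 = 129063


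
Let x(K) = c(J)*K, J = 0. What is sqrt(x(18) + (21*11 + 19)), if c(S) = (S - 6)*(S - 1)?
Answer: sqrt(358) ≈ 18.921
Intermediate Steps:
c(S) = (-1 + S)*(-6 + S) (c(S) = (-6 + S)*(-1 + S) = (-1 + S)*(-6 + S))
x(K) = 6*K (x(K) = (6 + 0**2 - 7*0)*K = (6 + 0 + 0)*K = 6*K)
sqrt(x(18) + (21*11 + 19)) = sqrt(6*18 + (21*11 + 19)) = sqrt(108 + (231 + 19)) = sqrt(108 + 250) = sqrt(358)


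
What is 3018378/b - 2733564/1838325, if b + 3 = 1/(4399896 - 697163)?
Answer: -180224615365578673/179127000775 ≈ -1.0061e+6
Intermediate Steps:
b = -11108198/3702733 (b = -3 + 1/(4399896 - 697163) = -3 + 1/3702733 = -11108198/3702733 ≈ -3.0000)
3018378/b - 2733564/1838325 = 3018378/(-11108198/3702733) - 2733564/1838325 = 3018378*(-3702733/11108198) - 2733564*1/1838325 = -294111784923/292321 - 911188/612775 = -180224615365578673/179127000775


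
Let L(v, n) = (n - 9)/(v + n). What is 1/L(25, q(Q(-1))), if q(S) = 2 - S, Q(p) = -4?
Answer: -31/3 ≈ -10.333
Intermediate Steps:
L(v, n) = (-9 + n)/(n + v)
1/L(25, q(Q(-1))) = 1/((-9 + (2 - 1*(-4)))/((2 - 1*(-4)) + 25)) = 1/((-9 + (2 + 4))/((2 + 4) + 25)) = 1/((-9 + 6)/(6 + 25)) = 1/(-3/31) = -31/3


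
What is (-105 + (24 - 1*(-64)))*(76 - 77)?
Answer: 17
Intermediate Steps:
(-105 + (24 - 1*(-64)))*(76 - 77) = (-105 + (24 + 64))*(-1) = (-105 + 88)*(-1) = -17*(-1) = 17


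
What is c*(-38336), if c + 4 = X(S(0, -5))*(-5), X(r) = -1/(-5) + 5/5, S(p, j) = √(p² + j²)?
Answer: 383360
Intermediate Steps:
S(p, j) = √(j² + p²)
X(r) = 6/5 (X(r) = -1*(-⅕) + 5*(⅕) = ⅕ + 1 = 6/5)
c = -10 (c = -4 + (6/5)*(-5) = -4 - 6 = -10)
c*(-38336) = -10*(-38336) = 383360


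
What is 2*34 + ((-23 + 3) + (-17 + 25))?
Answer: 56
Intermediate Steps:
2*34 + ((-23 + 3) + (-17 + 25)) = 68 + (-20 + 8) = 68 - 12 = 56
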